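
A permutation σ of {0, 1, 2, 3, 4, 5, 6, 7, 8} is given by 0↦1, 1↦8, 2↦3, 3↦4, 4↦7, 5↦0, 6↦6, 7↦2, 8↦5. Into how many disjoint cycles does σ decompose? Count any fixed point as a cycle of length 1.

3

Cycle decomposition: (0 1 8 5) (2 3 4 7) (6).
3 cycles.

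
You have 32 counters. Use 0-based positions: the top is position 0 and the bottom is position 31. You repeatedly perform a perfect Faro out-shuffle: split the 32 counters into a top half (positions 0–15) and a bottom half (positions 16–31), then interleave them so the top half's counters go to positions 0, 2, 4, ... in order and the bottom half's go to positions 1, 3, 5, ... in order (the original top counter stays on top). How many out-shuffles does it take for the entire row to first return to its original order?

The out-shuffle permutes the 32 positions with cycle lengths [1, 1, 5, 5, 5, 5, 5, 5].
Every counter is home exactly when every cycle has completed a whole number of laps, i.e. after lcm(1, 5) = 5 out-shuffles.

5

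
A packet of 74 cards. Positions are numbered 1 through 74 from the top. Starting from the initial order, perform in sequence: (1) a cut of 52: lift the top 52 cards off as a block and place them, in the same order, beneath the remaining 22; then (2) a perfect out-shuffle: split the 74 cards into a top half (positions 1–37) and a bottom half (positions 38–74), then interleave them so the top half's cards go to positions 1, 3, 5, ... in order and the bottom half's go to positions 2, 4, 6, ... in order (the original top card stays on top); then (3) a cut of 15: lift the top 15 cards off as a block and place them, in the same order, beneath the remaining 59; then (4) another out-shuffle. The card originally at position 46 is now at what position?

Track the card from position 46 forward through each operation:
  after op 1 (cut 52): 46 → 68
  after op 2 (out-shuffle): 68 → 62
  after op 3 (cut 15): 62 → 47
  after op 4 (out-shuffle): 47 → 20

20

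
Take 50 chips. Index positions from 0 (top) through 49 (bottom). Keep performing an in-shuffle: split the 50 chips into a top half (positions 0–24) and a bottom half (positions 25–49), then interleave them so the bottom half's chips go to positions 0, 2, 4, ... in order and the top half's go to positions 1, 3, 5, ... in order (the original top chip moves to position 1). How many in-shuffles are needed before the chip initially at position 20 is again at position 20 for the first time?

8

Follow position 20 under repeated in-shuffles:
20 → 41 → 32 → 14 → 29 → 8 → 17 → 35 → 20
It first returns after 8 in-shuffles.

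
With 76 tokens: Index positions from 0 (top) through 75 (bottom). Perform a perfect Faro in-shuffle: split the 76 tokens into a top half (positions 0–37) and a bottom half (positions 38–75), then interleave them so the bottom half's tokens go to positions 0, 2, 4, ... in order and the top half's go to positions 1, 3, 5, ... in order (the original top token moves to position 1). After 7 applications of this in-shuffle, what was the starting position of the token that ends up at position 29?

Work backwards from position 29, undoing one in-shuffle at a time:
29 ← 14 ← 45 ← 22 ← 49 ← 24 ← 50 ← 63
So the token now at position 29 started at position 63.

63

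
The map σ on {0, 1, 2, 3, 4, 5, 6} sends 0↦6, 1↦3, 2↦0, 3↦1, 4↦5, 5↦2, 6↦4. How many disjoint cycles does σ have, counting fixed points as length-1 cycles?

2

Cycle decomposition: (0 6 4 5 2) (1 3).
2 cycles.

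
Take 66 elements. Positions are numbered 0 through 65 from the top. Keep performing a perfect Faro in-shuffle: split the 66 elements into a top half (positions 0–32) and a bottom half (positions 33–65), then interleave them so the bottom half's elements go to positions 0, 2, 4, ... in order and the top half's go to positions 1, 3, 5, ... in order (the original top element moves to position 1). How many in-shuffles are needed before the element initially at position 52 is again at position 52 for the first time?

66

Follow position 52 under repeated in-shuffles:
52 → 38 → 10 → 21 → 43 → 20 → 41 → 16 → ... → 52 (length 66)
It first returns after 66 in-shuffles.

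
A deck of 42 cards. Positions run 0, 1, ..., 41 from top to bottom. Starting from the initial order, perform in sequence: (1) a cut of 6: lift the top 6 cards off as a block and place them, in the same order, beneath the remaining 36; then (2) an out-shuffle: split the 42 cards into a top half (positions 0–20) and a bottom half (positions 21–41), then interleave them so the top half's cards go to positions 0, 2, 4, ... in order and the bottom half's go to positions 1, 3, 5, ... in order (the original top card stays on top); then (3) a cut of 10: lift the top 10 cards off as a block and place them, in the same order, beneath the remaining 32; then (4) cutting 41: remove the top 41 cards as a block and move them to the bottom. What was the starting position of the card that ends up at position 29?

25

Undo the operations in reverse order, starting from position 29:
  undo op 4 (cut 41): 29 ← 28
  undo op 3 (cut 10): 28 ← 38
  undo op 2 (out-shuffle, from top half): 38 ← 19
  undo op 1 (cut 6): 19 ← 25
So the card at position 29 came from original position 25.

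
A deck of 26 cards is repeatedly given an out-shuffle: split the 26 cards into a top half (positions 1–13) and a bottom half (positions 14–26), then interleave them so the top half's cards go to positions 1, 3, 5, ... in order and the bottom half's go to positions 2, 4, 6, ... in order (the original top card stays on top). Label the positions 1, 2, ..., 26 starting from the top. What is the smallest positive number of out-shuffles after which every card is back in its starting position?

20

The out-shuffle permutes the 26 positions with cycle lengths [1, 1, 4, 20].
Every card is home exactly when every cycle has completed a whole number of laps, i.e. after lcm(1, 4, 20) = 20 out-shuffles.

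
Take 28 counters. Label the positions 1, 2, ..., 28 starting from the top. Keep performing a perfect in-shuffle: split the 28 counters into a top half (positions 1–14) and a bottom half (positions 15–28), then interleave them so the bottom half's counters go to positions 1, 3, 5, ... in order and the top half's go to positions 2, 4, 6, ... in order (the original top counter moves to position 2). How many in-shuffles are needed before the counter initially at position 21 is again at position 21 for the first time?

Follow position 21 under repeated in-shuffles:
21 → 13 → 26 → 23 → 17 → 5 → 10 → 20 → ... → 21 (length 28)
It first returns after 28 in-shuffles.

28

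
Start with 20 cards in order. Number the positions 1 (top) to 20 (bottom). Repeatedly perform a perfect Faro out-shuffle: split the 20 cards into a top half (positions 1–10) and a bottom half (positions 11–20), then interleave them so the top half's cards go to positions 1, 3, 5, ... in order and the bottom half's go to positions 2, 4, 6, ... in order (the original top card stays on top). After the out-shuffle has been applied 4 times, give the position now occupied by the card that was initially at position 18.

Track the card's position through each out-shuffle:
18 → 16 → 12 → 4 → 7

7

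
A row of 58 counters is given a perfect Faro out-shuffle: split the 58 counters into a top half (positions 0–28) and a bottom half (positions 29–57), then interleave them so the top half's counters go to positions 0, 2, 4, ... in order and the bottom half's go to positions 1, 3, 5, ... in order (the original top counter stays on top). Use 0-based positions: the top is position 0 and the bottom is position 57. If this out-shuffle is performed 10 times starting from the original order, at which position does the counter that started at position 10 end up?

Track the counter's position through each out-shuffle:
10 → 20 → 40 → 23 → 46 → 35 → 13 → 26 → 52 → 47 → 37

37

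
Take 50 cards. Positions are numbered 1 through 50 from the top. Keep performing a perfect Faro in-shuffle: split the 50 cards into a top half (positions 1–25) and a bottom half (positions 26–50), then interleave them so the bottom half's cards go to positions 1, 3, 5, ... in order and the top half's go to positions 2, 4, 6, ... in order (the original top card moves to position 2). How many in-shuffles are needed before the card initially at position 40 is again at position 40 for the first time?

Follow position 40 under repeated in-shuffles:
40 → 29 → 7 → 14 → 28 → 5 → 10 → 20 → 40
It first returns after 8 in-shuffles.

8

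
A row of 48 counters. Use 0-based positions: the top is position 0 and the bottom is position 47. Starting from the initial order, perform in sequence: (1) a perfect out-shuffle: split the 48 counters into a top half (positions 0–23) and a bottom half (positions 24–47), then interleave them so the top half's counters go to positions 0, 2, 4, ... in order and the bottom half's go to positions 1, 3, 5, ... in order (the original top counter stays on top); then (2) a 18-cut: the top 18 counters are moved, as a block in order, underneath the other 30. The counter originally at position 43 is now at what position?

Track the counter from position 43 forward through each operation:
  after op 1 (out-shuffle): 43 → 39
  after op 2 (cut 18): 39 → 21

21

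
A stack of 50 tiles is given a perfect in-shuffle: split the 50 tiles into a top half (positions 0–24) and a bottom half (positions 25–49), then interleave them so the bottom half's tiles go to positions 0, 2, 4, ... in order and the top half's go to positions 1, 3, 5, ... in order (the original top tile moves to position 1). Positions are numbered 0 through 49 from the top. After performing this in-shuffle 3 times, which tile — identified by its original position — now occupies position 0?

31

Work backwards from position 0, undoing one in-shuffle at a time:
0 ← 25 ← 12 ← 31
So the tile now at position 0 started at position 31.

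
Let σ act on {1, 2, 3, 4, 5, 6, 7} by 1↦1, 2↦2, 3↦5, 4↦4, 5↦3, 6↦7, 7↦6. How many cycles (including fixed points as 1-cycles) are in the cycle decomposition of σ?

5

Cycle decomposition: (1) (2) (3 5) (4) (6 7).
5 cycles.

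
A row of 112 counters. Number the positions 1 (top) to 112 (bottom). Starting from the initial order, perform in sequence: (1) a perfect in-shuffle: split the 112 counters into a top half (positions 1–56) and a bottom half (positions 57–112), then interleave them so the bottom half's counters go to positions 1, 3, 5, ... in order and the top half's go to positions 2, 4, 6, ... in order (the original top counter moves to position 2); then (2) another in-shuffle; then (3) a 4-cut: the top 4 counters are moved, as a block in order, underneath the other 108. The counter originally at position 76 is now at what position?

74

Track the counter from position 76 forward through each operation:
  after op 1 (in-shuffle): 76 → 39
  after op 2 (in-shuffle): 39 → 78
  after op 3 (cut 4): 78 → 74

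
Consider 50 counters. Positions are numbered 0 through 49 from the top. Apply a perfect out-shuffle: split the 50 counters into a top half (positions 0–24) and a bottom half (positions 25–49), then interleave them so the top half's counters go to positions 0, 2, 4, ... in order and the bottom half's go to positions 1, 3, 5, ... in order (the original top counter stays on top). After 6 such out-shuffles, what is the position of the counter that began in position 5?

26

Track the counter's position through each out-shuffle:
5 → 10 → 20 → 40 → 31 → 13 → 26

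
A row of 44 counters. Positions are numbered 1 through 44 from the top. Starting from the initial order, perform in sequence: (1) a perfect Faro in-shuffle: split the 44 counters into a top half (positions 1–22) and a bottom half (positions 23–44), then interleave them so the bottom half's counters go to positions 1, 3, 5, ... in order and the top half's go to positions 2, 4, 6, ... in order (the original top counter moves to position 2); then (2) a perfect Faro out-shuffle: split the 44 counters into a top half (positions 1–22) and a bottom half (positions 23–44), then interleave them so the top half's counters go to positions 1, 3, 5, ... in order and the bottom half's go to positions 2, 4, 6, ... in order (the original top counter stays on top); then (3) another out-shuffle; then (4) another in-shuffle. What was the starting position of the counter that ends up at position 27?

Undo the operations in reverse order, starting from position 27:
  undo op 4 (in-shuffle, from bottom half): 27 ← 36
  undo op 3 (out-shuffle, from bottom half): 36 ← 40
  undo op 2 (out-shuffle, from bottom half): 40 ← 42
  undo op 1 (in-shuffle, from top half): 42 ← 21
So the counter at position 27 came from original position 21.

21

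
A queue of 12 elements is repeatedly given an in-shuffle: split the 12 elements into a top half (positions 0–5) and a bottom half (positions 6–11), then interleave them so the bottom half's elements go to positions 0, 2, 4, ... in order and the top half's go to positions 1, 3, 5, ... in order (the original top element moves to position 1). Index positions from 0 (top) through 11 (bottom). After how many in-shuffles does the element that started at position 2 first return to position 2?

12

Follow position 2 under repeated in-shuffles:
2 → 5 → 11 → 10 → 8 → 4 → 9 → 6 → 0 → 1 → 3 → 7 → 2
It first returns after 12 in-shuffles.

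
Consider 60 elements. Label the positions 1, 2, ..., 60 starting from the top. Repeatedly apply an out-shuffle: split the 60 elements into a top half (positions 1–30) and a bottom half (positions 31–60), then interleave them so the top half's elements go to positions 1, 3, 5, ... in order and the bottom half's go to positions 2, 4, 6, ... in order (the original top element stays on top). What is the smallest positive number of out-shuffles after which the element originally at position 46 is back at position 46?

Follow position 46 under repeated out-shuffles:
46 → 32 → 4 → 7 → 13 → 25 → 49 → 38 → ... → 46 (length 58)
It first returns after 58 out-shuffles.

58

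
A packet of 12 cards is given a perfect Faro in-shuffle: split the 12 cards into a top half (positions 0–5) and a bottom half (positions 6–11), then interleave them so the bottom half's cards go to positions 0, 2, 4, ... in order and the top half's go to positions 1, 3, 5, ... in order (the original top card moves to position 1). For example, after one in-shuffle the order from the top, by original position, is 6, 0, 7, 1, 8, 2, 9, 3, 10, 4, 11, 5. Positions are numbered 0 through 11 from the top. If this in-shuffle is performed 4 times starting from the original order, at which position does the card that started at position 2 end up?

8

Track the card's position through each in-shuffle:
2 → 5 → 11 → 10 → 8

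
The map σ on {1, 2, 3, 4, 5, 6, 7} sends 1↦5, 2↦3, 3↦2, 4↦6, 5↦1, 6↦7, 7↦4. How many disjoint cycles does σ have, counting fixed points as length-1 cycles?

3

Cycle decomposition: (1 5) (2 3) (4 6 7).
3 cycles.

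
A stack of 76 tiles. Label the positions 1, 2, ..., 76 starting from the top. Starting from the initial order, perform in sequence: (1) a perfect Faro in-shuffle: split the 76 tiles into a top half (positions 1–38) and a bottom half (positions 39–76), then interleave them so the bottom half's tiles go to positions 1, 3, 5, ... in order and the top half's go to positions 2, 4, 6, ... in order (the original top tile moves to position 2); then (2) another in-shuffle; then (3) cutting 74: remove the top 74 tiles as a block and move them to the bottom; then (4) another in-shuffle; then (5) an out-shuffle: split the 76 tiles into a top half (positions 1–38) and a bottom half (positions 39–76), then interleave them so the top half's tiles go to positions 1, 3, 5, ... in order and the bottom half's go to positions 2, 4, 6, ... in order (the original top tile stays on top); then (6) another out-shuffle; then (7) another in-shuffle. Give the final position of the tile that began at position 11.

37

Track the tile from position 11 forward through each operation:
  after op 1 (in-shuffle): 11 → 22
  after op 2 (in-shuffle): 22 → 44
  after op 3 (cut 74): 44 → 46
  after op 4 (in-shuffle): 46 → 15
  after op 5 (out-shuffle): 15 → 29
  after op 6 (out-shuffle): 29 → 57
  after op 7 (in-shuffle): 57 → 37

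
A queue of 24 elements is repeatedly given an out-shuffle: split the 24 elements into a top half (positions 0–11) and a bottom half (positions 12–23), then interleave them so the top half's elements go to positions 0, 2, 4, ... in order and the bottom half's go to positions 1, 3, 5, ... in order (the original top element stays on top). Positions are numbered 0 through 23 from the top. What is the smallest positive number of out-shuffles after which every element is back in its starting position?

11

The out-shuffle permutes the 24 positions with cycle lengths [1, 1, 11, 11].
Every element is home exactly when every cycle has completed a whole number of laps, i.e. after lcm(1, 11) = 11 out-shuffles.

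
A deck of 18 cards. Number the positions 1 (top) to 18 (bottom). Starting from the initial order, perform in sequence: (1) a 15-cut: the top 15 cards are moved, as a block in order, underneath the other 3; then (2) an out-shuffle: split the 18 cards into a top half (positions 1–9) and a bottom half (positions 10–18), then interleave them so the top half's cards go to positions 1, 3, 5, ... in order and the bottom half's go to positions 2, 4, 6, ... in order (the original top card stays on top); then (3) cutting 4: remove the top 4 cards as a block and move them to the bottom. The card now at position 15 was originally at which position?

16

Undo the operations in reverse order, starting from position 15:
  undo op 3 (cut 4): 15 ← 1
  undo op 2 (out-shuffle, from top half): 1 ← 1
  undo op 1 (cut 15): 1 ← 16
So the card at position 15 came from original position 16.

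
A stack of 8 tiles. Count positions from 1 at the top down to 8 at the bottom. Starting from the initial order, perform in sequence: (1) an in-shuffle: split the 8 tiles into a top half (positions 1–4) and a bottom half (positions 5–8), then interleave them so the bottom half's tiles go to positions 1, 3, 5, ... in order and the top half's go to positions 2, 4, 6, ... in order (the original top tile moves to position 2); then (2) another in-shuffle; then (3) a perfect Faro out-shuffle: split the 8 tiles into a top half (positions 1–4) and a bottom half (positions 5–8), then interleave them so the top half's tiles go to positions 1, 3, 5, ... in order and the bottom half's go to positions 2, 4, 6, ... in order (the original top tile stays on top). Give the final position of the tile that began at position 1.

7

Track the tile from position 1 forward through each operation:
  after op 1 (in-shuffle): 1 → 2
  after op 2 (in-shuffle): 2 → 4
  after op 3 (out-shuffle): 4 → 7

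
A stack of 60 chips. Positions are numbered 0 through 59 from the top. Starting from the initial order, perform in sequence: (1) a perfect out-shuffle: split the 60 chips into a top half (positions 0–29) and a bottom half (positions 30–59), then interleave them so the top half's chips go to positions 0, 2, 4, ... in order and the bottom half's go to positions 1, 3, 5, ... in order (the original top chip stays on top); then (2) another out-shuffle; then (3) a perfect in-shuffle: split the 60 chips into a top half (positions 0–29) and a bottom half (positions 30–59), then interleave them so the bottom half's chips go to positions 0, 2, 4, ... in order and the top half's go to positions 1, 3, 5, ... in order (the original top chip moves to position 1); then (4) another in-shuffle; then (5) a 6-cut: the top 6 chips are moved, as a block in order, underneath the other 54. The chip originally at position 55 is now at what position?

47

Track the chip from position 55 forward through each operation:
  after op 1 (out-shuffle): 55 → 51
  after op 2 (out-shuffle): 51 → 43
  after op 3 (in-shuffle): 43 → 26
  after op 4 (in-shuffle): 26 → 53
  after op 5 (cut 6): 53 → 47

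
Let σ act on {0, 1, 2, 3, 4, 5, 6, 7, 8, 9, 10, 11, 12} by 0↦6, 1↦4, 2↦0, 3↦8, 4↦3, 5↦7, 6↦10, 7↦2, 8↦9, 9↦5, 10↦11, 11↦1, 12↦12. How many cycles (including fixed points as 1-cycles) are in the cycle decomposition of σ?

2

Cycle decomposition: (0 6 10 11 1 4 3 8 9 5 7 2) (12).
2 cycles.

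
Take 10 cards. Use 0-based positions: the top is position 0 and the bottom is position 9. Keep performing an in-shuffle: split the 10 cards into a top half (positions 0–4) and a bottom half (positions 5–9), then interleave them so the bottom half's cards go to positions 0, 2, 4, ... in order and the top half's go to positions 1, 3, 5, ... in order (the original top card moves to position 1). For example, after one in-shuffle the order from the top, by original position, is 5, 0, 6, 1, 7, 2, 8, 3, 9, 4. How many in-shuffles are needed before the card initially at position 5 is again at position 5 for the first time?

Follow position 5 under repeated in-shuffles:
5 → 0 → 1 → 3 → 7 → 4 → 9 → 8 → 6 → 2 → 5
It first returns after 10 in-shuffles.

10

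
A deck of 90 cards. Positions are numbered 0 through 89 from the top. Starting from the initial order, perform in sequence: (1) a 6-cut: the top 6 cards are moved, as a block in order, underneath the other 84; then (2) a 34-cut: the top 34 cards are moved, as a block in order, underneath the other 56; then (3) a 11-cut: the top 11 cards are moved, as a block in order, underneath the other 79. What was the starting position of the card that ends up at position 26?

Undo the operations in reverse order, starting from position 26:
  undo op 3 (cut 11): 26 ← 37
  undo op 2 (cut 34): 37 ← 71
  undo op 1 (cut 6): 71 ← 77
So the card at position 26 came from original position 77.

77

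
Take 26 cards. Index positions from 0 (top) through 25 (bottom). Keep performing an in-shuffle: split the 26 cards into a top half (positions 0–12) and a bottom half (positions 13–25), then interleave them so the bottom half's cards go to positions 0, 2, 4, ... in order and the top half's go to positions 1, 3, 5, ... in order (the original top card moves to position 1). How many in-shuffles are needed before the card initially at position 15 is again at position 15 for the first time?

Follow position 15 under repeated in-shuffles:
15 → 4 → 9 → 19 → 12 → 25 → 24 → 22 → 18 → 10 → 21 → 16 → 6 → 13 → 0 → 1 → 3 → 7 → 15
It first returns after 18 in-shuffles.

18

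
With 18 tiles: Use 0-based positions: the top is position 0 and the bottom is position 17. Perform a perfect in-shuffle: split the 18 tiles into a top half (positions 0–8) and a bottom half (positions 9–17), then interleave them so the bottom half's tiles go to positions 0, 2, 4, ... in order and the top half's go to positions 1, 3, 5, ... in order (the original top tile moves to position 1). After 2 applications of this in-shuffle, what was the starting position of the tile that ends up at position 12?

7

Work backwards from position 12, undoing one in-shuffle at a time:
12 ← 15 ← 7
So the tile now at position 12 started at position 7.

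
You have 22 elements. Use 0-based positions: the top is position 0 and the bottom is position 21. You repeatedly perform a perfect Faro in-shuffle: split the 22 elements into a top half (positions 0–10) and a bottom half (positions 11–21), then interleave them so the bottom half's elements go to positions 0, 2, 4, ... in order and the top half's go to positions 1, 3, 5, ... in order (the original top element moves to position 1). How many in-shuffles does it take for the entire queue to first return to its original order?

The in-shuffle permutes the 22 positions with cycle lengths [11, 11].
Every element is home exactly when every cycle has completed a whole number of laps, i.e. after lcm(11) = 11 in-shuffles.

11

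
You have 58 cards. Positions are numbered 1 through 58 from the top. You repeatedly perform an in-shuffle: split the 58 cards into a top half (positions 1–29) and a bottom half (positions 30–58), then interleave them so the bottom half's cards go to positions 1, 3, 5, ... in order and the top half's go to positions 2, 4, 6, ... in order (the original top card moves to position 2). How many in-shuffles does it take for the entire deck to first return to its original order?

The in-shuffle permutes the 58 positions with cycle lengths [58].
Every card is home exactly when every cycle has completed a whole number of laps, i.e. after lcm(58) = 58 in-shuffles.

58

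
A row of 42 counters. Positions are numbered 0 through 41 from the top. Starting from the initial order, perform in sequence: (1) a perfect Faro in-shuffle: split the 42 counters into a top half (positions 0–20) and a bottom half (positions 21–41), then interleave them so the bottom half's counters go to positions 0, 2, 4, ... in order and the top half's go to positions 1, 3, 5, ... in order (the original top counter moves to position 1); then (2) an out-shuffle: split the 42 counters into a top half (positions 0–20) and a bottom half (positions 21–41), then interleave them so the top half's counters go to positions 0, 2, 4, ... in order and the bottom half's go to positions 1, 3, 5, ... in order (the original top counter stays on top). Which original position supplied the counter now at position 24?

27

Undo the operations in reverse order, starting from position 24:
  undo op 2 (out-shuffle, from top half): 24 ← 12
  undo op 1 (in-shuffle, from bottom half): 12 ← 27
So the counter at position 24 came from original position 27.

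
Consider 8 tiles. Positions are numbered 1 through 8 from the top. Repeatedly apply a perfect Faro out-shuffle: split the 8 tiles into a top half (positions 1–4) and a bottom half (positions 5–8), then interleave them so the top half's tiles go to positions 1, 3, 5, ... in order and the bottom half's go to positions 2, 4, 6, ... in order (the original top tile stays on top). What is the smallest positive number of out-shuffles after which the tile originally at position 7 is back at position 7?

Follow position 7 under repeated out-shuffles:
7 → 6 → 4 → 7
It first returns after 3 out-shuffles.

3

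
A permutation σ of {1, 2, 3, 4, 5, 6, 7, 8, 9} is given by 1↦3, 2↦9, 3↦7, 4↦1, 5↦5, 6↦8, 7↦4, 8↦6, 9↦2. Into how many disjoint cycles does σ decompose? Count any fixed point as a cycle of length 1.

Cycle decomposition: (1 3 7 4) (2 9) (5) (6 8).
4 cycles.

4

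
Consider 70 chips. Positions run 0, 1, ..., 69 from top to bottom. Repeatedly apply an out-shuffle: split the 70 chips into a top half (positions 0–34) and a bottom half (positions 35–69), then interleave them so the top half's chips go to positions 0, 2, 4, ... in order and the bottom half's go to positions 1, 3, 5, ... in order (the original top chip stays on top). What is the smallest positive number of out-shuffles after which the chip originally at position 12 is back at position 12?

11

Follow position 12 under repeated out-shuffles:
12 → 24 → 48 → 27 → 54 → 39 → 9 → 18 → 36 → 3 → 6 → 12
It first returns after 11 out-shuffles.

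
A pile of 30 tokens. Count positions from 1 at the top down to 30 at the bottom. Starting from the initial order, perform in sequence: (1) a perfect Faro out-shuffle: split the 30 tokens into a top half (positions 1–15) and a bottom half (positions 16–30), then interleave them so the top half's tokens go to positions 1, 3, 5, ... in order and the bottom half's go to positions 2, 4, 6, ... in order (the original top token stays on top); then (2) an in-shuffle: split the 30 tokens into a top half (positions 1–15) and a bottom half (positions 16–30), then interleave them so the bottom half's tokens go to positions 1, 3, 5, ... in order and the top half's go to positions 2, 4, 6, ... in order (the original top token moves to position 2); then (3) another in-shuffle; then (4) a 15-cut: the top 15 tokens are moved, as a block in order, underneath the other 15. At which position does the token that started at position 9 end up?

21

Track the token from position 9 forward through each operation:
  after op 1 (out-shuffle): 9 → 17
  after op 2 (in-shuffle): 17 → 3
  after op 3 (in-shuffle): 3 → 6
  after op 4 (cut 15): 6 → 21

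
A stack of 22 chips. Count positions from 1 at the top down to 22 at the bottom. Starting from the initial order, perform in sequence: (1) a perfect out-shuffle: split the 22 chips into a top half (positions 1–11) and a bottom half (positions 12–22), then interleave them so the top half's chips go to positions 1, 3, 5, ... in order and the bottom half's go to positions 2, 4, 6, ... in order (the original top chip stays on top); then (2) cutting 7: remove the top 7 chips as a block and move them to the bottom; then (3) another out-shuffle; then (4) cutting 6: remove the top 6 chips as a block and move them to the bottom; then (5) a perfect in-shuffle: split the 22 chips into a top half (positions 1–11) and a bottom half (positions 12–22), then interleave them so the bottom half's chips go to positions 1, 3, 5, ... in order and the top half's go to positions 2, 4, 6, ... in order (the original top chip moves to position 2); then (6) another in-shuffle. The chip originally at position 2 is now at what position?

Track the chip from position 2 forward through each operation:
  after op 1 (out-shuffle): 2 → 3
  after op 2 (cut 7): 3 → 18
  after op 3 (out-shuffle): 18 → 14
  after op 4 (cut 6): 14 → 8
  after op 5 (in-shuffle): 8 → 16
  after op 6 (in-shuffle): 16 → 9

9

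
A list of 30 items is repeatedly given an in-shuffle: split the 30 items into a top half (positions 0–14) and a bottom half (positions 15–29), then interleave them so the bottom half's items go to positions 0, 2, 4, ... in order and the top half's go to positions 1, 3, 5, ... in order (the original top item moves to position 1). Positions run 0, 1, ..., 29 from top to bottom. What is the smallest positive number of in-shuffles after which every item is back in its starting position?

The in-shuffle permutes the 30 positions with cycle lengths [5, 5, 5, 5, 5, 5].
Every item is home exactly when every cycle has completed a whole number of laps, i.e. after lcm(5) = 5 in-shuffles.

5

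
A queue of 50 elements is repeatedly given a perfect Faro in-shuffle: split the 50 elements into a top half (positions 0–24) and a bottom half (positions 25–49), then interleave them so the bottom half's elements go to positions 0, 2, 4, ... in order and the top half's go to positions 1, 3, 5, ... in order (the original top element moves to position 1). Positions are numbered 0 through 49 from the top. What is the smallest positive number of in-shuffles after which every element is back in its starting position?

8

The in-shuffle permutes the 50 positions with cycle lengths [2, 8, 8, 8, 8, 8, 8].
Every element is home exactly when every cycle has completed a whole number of laps, i.e. after lcm(2, 8) = 8 in-shuffles.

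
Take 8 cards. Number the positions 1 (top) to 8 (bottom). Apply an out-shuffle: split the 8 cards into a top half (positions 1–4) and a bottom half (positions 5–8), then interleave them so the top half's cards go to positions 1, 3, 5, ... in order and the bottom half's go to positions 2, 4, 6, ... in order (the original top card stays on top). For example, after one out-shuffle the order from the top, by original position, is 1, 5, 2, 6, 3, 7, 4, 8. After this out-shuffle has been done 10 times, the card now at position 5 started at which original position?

3

Work backwards from position 5, undoing one out-shuffle at a time:
5 ← 3 ← 2 ← 5 ← 3 ← 2 ← 5 ← 3 ← 2 ← 5 ← 3
So the card now at position 5 started at position 3.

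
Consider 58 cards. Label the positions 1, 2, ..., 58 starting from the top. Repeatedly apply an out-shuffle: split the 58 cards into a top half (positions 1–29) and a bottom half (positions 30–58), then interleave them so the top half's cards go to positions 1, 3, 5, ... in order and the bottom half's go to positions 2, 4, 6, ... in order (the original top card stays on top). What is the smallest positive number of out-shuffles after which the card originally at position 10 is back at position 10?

18

Follow position 10 under repeated out-shuffles:
10 → 19 → 37 → 16 → 31 → 4 → 7 → 13 → 25 → 49 → 40 → 22 → 43 → 28 → 55 → 52 → 46 → 34 → 10
It first returns after 18 out-shuffles.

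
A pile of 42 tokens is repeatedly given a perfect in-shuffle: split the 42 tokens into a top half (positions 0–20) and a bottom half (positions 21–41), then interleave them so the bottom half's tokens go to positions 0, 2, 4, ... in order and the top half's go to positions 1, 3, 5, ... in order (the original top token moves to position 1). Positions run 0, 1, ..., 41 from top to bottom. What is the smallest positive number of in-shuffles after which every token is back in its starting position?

14

The in-shuffle permutes the 42 positions with cycle lengths [14, 14, 14].
Every token is home exactly when every cycle has completed a whole number of laps, i.e. after lcm(14) = 14 in-shuffles.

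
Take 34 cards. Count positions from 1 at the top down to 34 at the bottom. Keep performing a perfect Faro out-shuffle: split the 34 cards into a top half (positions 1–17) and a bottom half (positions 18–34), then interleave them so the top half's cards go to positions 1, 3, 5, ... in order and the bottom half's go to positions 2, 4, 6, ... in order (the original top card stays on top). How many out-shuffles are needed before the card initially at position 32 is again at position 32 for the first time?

Follow position 32 under repeated out-shuffles:
32 → 30 → 26 → 18 → 2 → 3 → 5 → 9 → 17 → 33 → 32
It first returns after 10 out-shuffles.

10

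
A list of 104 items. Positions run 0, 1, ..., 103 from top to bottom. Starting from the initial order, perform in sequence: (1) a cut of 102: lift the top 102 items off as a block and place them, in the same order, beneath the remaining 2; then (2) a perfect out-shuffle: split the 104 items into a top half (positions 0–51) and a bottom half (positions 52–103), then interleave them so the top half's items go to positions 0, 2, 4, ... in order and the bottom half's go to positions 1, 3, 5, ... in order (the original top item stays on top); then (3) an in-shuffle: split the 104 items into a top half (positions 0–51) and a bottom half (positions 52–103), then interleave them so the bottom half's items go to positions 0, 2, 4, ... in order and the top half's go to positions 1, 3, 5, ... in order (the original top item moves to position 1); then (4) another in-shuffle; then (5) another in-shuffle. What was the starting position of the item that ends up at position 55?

Undo the operations in reverse order, starting from position 55:
  undo op 5 (in-shuffle, from top half): 55 ← 27
  undo op 4 (in-shuffle, from top half): 27 ← 13
  undo op 3 (in-shuffle, from top half): 13 ← 6
  undo op 2 (out-shuffle, from top half): 6 ← 3
  undo op 1 (cut 102): 3 ← 1
So the item at position 55 came from original position 1.

1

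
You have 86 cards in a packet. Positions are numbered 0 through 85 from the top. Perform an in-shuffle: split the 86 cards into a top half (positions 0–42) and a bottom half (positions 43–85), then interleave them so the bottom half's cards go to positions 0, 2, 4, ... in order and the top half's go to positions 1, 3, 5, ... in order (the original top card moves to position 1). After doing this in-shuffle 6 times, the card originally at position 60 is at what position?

75

Track the card's position through each in-shuffle:
60 → 34 → 69 → 52 → 18 → 37 → 75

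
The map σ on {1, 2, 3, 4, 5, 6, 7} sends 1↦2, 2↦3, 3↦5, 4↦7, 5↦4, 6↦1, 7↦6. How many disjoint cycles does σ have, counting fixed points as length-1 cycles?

1

Cycle decomposition: (1 2 3 5 4 7 6).
1 cycle.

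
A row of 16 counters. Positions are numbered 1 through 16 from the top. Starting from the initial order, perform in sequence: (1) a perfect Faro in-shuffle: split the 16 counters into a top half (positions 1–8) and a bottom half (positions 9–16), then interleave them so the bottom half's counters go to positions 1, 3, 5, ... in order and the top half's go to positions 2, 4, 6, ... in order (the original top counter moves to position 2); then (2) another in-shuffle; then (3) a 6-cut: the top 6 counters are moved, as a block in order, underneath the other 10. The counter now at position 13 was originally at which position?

Undo the operations in reverse order, starting from position 13:
  undo op 3 (cut 6): 13 ← 3
  undo op 2 (in-shuffle, from bottom half): 3 ← 10
  undo op 1 (in-shuffle, from top half): 10 ← 5
So the counter at position 13 came from original position 5.

5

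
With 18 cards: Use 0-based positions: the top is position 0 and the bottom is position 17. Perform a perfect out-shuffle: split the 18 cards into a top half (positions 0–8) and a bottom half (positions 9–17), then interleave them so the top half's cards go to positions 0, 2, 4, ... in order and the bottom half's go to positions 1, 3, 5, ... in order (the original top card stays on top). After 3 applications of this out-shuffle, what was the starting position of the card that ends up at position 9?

16

Work backwards from position 9, undoing one out-shuffle at a time:
9 ← 13 ← 15 ← 16
So the card now at position 9 started at position 16.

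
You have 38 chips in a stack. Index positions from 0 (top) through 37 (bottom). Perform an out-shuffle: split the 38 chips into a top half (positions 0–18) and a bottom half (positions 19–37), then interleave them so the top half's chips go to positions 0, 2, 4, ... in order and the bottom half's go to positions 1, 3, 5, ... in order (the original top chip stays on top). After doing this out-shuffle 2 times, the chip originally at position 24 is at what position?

Track the chip's position through each out-shuffle:
24 → 11 → 22

22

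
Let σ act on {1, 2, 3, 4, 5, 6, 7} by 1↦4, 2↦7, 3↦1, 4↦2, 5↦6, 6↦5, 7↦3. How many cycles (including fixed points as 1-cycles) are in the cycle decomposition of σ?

2

Cycle decomposition: (1 4 2 7 3) (5 6).
2 cycles.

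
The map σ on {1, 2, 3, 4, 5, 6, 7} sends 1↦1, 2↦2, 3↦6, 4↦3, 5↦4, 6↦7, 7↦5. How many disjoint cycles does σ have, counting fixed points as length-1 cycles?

3

Cycle decomposition: (1) (2) (3 6 7 5 4).
3 cycles.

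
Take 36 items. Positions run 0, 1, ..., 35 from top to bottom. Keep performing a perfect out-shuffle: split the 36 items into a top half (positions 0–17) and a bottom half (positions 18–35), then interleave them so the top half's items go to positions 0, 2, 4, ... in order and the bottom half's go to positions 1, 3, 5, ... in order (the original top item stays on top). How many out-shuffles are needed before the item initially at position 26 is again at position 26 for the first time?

Follow position 26 under repeated out-shuffles:
26 → 17 → 34 → 33 → 31 → 27 → 19 → 3 → 6 → 12 → 24 → 13 → 26
It first returns after 12 out-shuffles.

12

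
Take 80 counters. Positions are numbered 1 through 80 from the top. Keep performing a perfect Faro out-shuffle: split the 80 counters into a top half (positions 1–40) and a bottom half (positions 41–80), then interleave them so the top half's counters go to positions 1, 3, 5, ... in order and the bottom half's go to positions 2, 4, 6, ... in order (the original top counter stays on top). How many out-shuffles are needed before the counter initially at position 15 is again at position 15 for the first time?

Follow position 15 under repeated out-shuffles:
15 → 29 → 57 → 34 → 67 → 54 → 28 → 55 → ... → 15 (length 39)
It first returns after 39 out-shuffles.

39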